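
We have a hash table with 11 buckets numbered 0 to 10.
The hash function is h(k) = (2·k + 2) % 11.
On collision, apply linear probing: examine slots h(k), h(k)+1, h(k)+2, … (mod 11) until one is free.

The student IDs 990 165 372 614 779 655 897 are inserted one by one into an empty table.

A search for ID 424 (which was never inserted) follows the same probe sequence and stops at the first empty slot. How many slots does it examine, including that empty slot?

Insert 990: h=2, slot 2 empty → index 2.
Insert 165: h=2, slot 2 occupied → index 3.
Insert 372: h=9, slot 9 empty → index 9.
Insert 614: h=9, slot 9 occupied → index 10.
Insert 779: h=9, slots 9,10 occupied → index 0.
Insert 655: h=3, slot 3 occupied → index 4.
Insert 897: h=3, slots 3,4 occupied → index 5.
Table: [779, ∅, 990, 165, 655, 897, ∅, ∅, ∅, 372, 614]
Lookup 424: h=3, probe 3,4,5,6 → slot 6 empty, not found.

4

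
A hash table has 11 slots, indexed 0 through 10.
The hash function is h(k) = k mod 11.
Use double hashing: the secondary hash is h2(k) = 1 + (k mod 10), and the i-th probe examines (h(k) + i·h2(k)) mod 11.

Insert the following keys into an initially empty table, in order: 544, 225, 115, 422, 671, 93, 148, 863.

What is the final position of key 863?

10

Insert 544: h=5, slot 5 empty -> index 5.
Insert 225: h=5, h2=6, slot 5 occupied -> index 0.
Insert 115: h=5, h2=6, slots 5,0 occupied -> index 6.
Insert 422: h=4, slot 4 empty -> index 4.
Insert 671: h=0, h2=2, slot 0 occupied -> index 2.
Insert 93: h=5, h2=4, slot 5 occupied -> index 9.
Insert 148: h=5, h2=9, slot 5 occupied -> index 3.
Insert 863: h=5, h2=4, slots 5,9,2,6 occupied -> index 10.
Table: [225, _, 671, 148, 422, 544, 115, _, _, 93, 863]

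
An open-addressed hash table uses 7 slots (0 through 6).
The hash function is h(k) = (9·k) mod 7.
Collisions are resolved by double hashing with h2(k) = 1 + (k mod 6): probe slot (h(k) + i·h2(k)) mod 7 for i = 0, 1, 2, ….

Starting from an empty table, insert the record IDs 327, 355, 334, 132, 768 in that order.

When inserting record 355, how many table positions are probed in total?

Insert 327: h=3, slot 3 empty => index 3.
Insert 355: h=3, h2=2, slot 3 occupied => index 5.
Insert 334: h=3, h2=5, slot 3 occupied => index 1.
Insert 132: h=5, h2=1, slot 5 occupied => index 6.
Insert 768: h=3, h2=1, slot 3 occupied => index 4.
Table: [—, 334, —, 327, 768, 355, 132]

2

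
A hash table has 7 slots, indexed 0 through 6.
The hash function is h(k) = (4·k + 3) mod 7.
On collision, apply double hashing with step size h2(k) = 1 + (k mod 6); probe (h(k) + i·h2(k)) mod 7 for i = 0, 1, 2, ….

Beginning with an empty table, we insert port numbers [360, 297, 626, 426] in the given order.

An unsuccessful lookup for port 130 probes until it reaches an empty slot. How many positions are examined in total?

360: h=1 → slot 1
297: h=1, h2=4, probe 1,5 → slot 5
626: h=1, h2=3, probe 1,4 → slot 4
426: h=6 → slot 6
Table: [., 360, ., ., 626, 297, 426]
Lookup 130: h=5, h2=5, probe 5,3 → slot 3 empty, not found.

2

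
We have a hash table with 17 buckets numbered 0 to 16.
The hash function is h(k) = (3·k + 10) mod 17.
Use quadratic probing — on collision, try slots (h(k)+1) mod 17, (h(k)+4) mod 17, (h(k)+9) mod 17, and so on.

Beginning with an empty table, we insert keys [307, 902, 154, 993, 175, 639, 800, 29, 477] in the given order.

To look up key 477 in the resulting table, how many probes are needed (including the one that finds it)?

307 hashes to 13; slot 13 is free -> place at 13.
902 hashes to 13; 13 taken -> place at 14.
154 hashes to 13; 13,14 taken -> place at 0.
993 hashes to 14; 14 taken -> place at 15.
175 hashes to 8; slot 8 is free -> place at 8.
639 hashes to 6; slot 6 is free -> place at 6.
800 hashes to 13; 13,14,0 taken -> place at 5.
29 hashes to 12; slot 12 is free -> place at 12.
477 hashes to 13; 13,14,0,5,12 taken -> place at 4.
Table: [154, -, -, -, 477, 800, 639, -, 175, -, -, -, 29, 307, 902, 993, -]
Lookup 477: h=13, probe 13,14,0,5,12,4 → found at 4.

6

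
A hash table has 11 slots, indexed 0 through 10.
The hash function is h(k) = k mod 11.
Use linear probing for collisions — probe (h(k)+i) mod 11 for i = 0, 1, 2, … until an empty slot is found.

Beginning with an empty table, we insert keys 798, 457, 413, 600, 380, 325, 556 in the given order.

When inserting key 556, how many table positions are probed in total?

798 hashes to 6; slot 6 is free -> place at 6.
457 hashes to 6; 6 taken -> place at 7.
413 hashes to 6; 6,7 taken -> place at 8.
600 hashes to 6; 6,7,8 taken -> place at 9.
380 hashes to 6; 6,7,8,9 taken -> place at 10.
325 hashes to 6; 6,7,8,9,10 taken -> place at 0.
556 hashes to 6; 6,7,8,9,10,0 taken -> place at 1.
Table: [325, 556, —, —, —, —, 798, 457, 413, 600, 380]

7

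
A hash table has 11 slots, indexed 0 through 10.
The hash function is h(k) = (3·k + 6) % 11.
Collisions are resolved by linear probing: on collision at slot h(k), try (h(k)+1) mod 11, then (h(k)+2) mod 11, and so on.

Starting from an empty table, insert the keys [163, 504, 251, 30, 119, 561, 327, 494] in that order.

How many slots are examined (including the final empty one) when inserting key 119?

Insert 163: h=0, slot 0 empty => index 0.
Insert 504: h=0, slot 0 occupied => index 1.
Insert 251: h=0, slots 0,1 occupied => index 2.
Insert 30: h=8, slot 8 empty => index 8.
Insert 119: h=0, slots 0,1,2 occupied => index 3.
Insert 561: h=6, slot 6 empty => index 6.
Insert 327: h=8, slot 8 occupied => index 9.
Insert 494: h=3, slot 3 occupied => index 4.
Table: [163, 504, 251, 119, 494, ∅, 561, ∅, 30, 327, ∅]

4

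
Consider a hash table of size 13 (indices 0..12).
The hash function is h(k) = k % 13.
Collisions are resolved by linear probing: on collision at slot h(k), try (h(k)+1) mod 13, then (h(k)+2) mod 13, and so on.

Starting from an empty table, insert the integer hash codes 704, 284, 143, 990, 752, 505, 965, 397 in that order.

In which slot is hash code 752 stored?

12

704: h=2 => slot 2
284: h=11 => slot 11
143: h=0 => slot 0
990: h=2, probe 2,3 => slot 3
752: h=11, probe 11,12 => slot 12
505: h=11, probe 11,12,0,1 => slot 1
965: h=3, probe 3,4 => slot 4
397: h=7 => slot 7
Table: [143, 505, 704, 990, 965, ., ., 397, ., ., ., 284, 752]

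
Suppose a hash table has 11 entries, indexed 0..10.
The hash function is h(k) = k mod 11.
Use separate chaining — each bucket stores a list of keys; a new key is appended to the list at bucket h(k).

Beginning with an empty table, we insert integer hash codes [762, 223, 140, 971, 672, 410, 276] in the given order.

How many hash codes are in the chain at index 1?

2

Insert 762: h=3, bucket 3 empty → new chain.
Insert 223: h=3, bucket 3 nonempty → append to chain.
Insert 140: h=8, bucket 8 empty → new chain.
Insert 971: h=3, bucket 3 nonempty → append to chain.
Insert 672: h=1, bucket 1 empty → new chain.
Insert 410: h=3, bucket 3 nonempty → append to chain.
Insert 276: h=1, bucket 1 nonempty → append to chain.
Final buckets:
0: ∅
1: 672 -> 276
2: ∅
3: 762 -> 223 -> 971 -> 410
4: ∅
5: ∅
6: ∅
7: ∅
8: 140
9: ∅
10: ∅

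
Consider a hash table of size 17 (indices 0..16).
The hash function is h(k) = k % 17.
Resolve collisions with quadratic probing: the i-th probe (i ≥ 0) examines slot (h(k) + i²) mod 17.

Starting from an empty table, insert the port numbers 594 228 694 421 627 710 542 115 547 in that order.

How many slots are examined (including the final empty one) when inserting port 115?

4

594 hashes to 16; slot 16 is free => place at 16.
228 hashes to 7; slot 7 is free => place at 7.
694 hashes to 14; slot 14 is free => place at 14.
421 hashes to 13; slot 13 is free => place at 13.
627 hashes to 15; slot 15 is free => place at 15.
710 hashes to 13; 13,14 taken => place at 0.
542 hashes to 15; 15,16 taken => place at 2.
115 hashes to 13; 13,14,0 taken => place at 5.
547 hashes to 3; slot 3 is free => place at 3.
Table: [710, -, 542, 547, -, 115, -, 228, -, -, -, -, -, 421, 694, 627, 594]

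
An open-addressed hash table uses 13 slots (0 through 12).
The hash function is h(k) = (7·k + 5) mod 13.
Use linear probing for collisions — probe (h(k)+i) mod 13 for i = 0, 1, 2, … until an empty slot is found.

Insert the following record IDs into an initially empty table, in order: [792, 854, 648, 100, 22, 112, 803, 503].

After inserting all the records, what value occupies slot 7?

503

792: h=11 → slot 11
854: h=3 → slot 3
648: h=4 → slot 4
100: h=3, probe 3,4,5 → slot 5
22: h=3, probe 3,4,5,6 → slot 6
112: h=9 → slot 9
803: h=10 → slot 10
503: h=3, probe 3,4,5,6,7 → slot 7
Table: [_, _, _, 854, 648, 100, 22, 503, _, 112, 803, 792, _]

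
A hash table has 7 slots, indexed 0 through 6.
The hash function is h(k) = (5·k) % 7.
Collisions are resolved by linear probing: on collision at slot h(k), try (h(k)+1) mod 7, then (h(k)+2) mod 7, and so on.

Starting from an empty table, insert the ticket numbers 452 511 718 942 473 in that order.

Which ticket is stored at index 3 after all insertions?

473

Insert 452: h=6, slot 6 empty => index 6.
Insert 511: h=0, slot 0 empty => index 0.
Insert 718: h=6, slots 6,0 occupied => index 1.
Insert 942: h=6, slots 6,0,1 occupied => index 2.
Insert 473: h=6, slots 6,0,1,2 occupied => index 3.
Table: [511, 718, 942, 473, -, -, 452]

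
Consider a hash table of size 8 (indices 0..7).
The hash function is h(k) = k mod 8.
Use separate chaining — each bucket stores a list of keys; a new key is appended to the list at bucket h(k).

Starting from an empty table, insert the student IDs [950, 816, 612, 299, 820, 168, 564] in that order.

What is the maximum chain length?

3

950 -> bucket 6
816 -> bucket 0
612 -> bucket 4
299 -> bucket 3
820 -> bucket 4 (collision)
168 -> bucket 0 (collision)
564 -> bucket 4 (collision)
Final buckets:
0: 816 -> 168
1: .
2: .
3: 299
4: 612 -> 820 -> 564
5: .
6: 950
7: .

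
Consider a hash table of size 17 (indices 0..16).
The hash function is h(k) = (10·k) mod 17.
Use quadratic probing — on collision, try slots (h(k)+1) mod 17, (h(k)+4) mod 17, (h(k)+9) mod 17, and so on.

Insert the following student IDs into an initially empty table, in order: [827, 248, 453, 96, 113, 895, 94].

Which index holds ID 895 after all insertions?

827: h=8 => slot 8
248: h=15 => slot 15
453: h=8, probe 8,9 => slot 9
96: h=8, probe 8,9,12 => slot 12
113: h=8, probe 8,9,12,0 => slot 0
895: h=8, probe 8,9,12,0,7 => slot 7
94: h=5 => slot 5
Table: [113, ., ., ., ., 94, ., 895, 827, 453, ., ., 96, ., ., 248, .]

7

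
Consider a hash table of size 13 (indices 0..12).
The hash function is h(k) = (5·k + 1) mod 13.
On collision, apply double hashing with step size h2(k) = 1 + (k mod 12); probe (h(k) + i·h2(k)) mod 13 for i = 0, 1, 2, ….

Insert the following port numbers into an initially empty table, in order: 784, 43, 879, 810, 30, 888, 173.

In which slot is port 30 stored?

10

Insert 784: h=8, slot 8 empty -> index 8.
Insert 43: h=8, h2=8, slot 8 occupied -> index 3.
Insert 879: h=2, slot 2 empty -> index 2.
Insert 810: h=8, h2=7, slots 8,2 occupied -> index 9.
Insert 30: h=8, h2=7, slots 8,2,9,3 occupied -> index 10.
Insert 888: h=8, h2=1, slots 8,9,10 occupied -> index 11.
Insert 173: h=8, h2=6, slot 8 occupied -> index 1.
Table: [∅, 173, 879, 43, ∅, ∅, ∅, ∅, 784, 810, 30, 888, ∅]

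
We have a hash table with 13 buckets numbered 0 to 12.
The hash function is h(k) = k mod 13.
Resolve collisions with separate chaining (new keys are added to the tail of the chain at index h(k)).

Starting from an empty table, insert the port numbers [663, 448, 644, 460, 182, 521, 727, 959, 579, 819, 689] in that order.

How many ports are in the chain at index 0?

4

663 -> bucket 0
448 -> bucket 6
644 -> bucket 7
460 -> bucket 5
182 -> bucket 0 (collision)
521 -> bucket 1
727 -> bucket 12
959 -> bucket 10
579 -> bucket 7 (collision)
819 -> bucket 0 (collision)
689 -> bucket 0 (collision)
Final buckets:
0: 663 -> 182 -> 819 -> 689
1: 521
2: ∅
3: ∅
4: ∅
5: 460
6: 448
7: 644 -> 579
8: ∅
9: ∅
10: 959
11: ∅
12: 727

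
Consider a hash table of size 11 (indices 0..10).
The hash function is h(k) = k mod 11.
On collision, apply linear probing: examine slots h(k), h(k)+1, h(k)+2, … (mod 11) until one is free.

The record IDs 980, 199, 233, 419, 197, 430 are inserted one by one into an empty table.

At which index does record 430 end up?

5

980: h=1 => slot 1
199: h=1, probe 1,2 => slot 2
233: h=2, probe 2,3 => slot 3
419: h=1, probe 1,2,3,4 => slot 4
197: h=10 => slot 10
430: h=1, probe 1,2,3,4,5 => slot 5
Table: [—, 980, 199, 233, 419, 430, —, —, —, —, 197]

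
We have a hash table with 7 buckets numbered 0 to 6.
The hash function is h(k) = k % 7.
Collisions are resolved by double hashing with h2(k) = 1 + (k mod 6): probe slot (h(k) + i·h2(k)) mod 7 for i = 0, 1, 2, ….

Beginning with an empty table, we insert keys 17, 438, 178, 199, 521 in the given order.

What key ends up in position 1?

178

17 hashes to 3; slot 3 is free => place at 3.
438 hashes to 4; slot 4 is free => place at 4.
178 hashes to 3, h2=5; 3 taken => place at 1.
199 hashes to 3, h2=2; 3 taken => place at 5.
521 hashes to 3, h2=6; 3 taken => place at 2.
Table: [—, 178, 521, 17, 438, 199, —]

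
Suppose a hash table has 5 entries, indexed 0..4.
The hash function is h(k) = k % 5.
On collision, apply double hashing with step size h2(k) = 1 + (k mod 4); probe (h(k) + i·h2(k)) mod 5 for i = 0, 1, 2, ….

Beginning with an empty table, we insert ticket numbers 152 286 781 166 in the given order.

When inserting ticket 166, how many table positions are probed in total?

2

152 hashes to 2; slot 2 is free -> place at 2.
286 hashes to 1; slot 1 is free -> place at 1.
781 hashes to 1, h2=2; 1 taken -> place at 3.
166 hashes to 1, h2=3; 1 taken -> place at 4.
Table: [—, 286, 152, 781, 166]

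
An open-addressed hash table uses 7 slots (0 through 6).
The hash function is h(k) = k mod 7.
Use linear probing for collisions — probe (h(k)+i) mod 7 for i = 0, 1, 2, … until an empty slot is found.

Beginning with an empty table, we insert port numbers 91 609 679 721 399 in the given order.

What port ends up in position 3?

721

91: h=0 -> slot 0
609: h=0, probe 0,1 -> slot 1
679: h=0, probe 0,1,2 -> slot 2
721: h=0, probe 0,1,2,3 -> slot 3
399: h=0, probe 0,1,2,3,4 -> slot 4
Table: [91, 609, 679, 721, 399, _, _]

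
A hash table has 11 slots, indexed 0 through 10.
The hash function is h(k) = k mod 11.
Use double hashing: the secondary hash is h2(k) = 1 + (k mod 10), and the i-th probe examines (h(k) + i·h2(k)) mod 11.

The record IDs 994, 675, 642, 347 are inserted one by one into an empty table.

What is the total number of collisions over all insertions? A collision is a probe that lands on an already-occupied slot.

2

994: h=4 => slot 4
675: h=4, h2=6, probe 4,10 => slot 10
642: h=4, h2=3, probe 4,7 => slot 7
347: h=6 => slot 6
Table: [_, _, _, _, 994, _, 347, 642, _, _, 675]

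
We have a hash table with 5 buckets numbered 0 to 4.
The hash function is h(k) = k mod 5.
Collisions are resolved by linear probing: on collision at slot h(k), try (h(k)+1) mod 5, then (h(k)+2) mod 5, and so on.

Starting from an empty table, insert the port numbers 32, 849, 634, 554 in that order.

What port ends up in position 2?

32

32 hashes to 2; slot 2 is free → place at 2.
849 hashes to 4; slot 4 is free → place at 4.
634 hashes to 4; 4 taken → place at 0.
554 hashes to 4; 4,0 taken → place at 1.
Table: [634, 554, 32, ∅, 849]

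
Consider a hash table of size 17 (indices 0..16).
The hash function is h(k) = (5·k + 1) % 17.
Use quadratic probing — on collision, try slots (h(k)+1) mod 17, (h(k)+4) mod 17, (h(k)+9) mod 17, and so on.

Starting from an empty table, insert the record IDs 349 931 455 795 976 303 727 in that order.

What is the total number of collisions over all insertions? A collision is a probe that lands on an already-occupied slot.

8

349: h=12 -> slot 12
931: h=15 -> slot 15
455: h=15, probe 15,16 -> slot 16
795: h=15, probe 15,16,2 -> slot 2
976: h=2, probe 2,3 -> slot 3
303: h=3, probe 3,4 -> slot 4
727: h=15, probe 15,16,2,7 -> slot 7
Table: [., ., 795, 976, 303, ., ., 727, ., ., ., ., 349, ., ., 931, 455]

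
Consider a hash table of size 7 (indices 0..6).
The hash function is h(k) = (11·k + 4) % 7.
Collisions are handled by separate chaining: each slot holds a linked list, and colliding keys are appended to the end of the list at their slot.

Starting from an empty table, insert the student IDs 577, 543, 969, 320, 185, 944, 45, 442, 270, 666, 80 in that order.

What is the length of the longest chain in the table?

Insert 577: h=2, bucket 2 empty → new chain.
Insert 543: h=6, bucket 6 empty → new chain.
Insert 969: h=2, bucket 2 nonempty → append to chain.
Insert 320: h=3, bucket 3 empty → new chain.
Insert 185: h=2, bucket 2 nonempty → append to chain.
Insert 944: h=0, bucket 0 empty → new chain.
Insert 45: h=2, bucket 2 nonempty → append to chain.
Insert 442: h=1, bucket 1 empty → new chain.
Insert 270: h=6, bucket 6 nonempty → append to chain.
Insert 666: h=1, bucket 1 nonempty → append to chain.
Insert 80: h=2, bucket 2 nonempty → append to chain.
Final buckets:
0: 944
1: 442 -> 666
2: 577 -> 969 -> 185 -> 45 -> 80
3: 320
4: .
5: .
6: 543 -> 270

5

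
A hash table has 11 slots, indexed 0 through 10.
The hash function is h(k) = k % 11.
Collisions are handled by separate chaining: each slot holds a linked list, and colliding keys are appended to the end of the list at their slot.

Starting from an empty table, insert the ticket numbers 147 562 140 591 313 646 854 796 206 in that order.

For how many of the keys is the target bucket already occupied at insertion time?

147 -> bucket 4
562 -> bucket 1
140 -> bucket 8
591 -> bucket 8 (collision)
313 -> bucket 5
646 -> bucket 8 (collision)
854 -> bucket 7
796 -> bucket 4 (collision)
206 -> bucket 8 (collision)
Final buckets:
0: -
1: 562
2: -
3: -
4: 147 -> 796
5: 313
6: -
7: 854
8: 140 -> 591 -> 646 -> 206
9: -
10: -

4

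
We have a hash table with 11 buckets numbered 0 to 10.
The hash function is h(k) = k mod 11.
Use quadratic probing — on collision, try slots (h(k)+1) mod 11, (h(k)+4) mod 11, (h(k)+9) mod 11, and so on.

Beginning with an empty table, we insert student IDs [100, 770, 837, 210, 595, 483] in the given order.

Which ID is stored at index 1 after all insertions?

100

Insert 100: h=1, slot 1 empty -> index 1.
Insert 770: h=0, slot 0 empty -> index 0.
Insert 837: h=1, slot 1 occupied -> index 2.
Insert 210: h=1, slots 1,2 occupied -> index 5.
Insert 595: h=1, slots 1,2,5 occupied -> index 10.
Insert 483: h=10, slots 10,0 occupied -> index 3.
Table: [770, 100, 837, 483, —, 210, —, —, —, —, 595]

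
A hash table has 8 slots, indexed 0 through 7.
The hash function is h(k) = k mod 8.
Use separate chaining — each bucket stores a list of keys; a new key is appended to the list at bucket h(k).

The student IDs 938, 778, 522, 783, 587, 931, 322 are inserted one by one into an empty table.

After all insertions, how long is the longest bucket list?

938 → bucket 2
778 → bucket 2 (collision)
522 → bucket 2 (collision)
783 → bucket 7
587 → bucket 3
931 → bucket 3 (collision)
322 → bucket 2 (collision)
Final buckets:
0: -
1: -
2: 938 -> 778 -> 522 -> 322
3: 587 -> 931
4: -
5: -
6: -
7: 783

4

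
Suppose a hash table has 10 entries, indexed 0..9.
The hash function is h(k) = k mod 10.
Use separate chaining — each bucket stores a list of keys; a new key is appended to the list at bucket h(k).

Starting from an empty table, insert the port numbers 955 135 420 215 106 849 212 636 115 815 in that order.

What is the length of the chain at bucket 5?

5

Insert 955: h=5, bucket 5 empty -> new chain.
Insert 135: h=5, bucket 5 nonempty -> append to chain.
Insert 420: h=0, bucket 0 empty -> new chain.
Insert 215: h=5, bucket 5 nonempty -> append to chain.
Insert 106: h=6, bucket 6 empty -> new chain.
Insert 849: h=9, bucket 9 empty -> new chain.
Insert 212: h=2, bucket 2 empty -> new chain.
Insert 636: h=6, bucket 6 nonempty -> append to chain.
Insert 115: h=5, bucket 5 nonempty -> append to chain.
Insert 815: h=5, bucket 5 nonempty -> append to chain.
Final buckets:
0: 420
1: .
2: 212
3: .
4: .
5: 955 -> 135 -> 215 -> 115 -> 815
6: 106 -> 636
7: .
8: .
9: 849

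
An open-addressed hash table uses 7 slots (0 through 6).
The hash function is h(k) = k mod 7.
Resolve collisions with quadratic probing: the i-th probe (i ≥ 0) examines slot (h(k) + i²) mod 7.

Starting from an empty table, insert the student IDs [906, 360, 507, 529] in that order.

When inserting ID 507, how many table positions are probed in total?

Insert 906: h=3, slot 3 empty -> index 3.
Insert 360: h=3, slot 3 occupied -> index 4.
Insert 507: h=3, slots 3,4 occupied -> index 0.
Insert 529: h=4, slot 4 occupied -> index 5.
Table: [507, -, -, 906, 360, 529, -]

3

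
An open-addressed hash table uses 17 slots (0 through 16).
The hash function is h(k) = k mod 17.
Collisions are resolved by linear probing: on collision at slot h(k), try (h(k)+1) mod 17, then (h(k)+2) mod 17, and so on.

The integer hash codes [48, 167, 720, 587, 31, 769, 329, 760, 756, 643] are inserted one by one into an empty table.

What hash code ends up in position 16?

31

Insert 48: h=14, slot 14 empty → index 14.
Insert 167: h=14, slot 14 occupied → index 15.
Insert 720: h=6, slot 6 empty → index 6.
Insert 587: h=9, slot 9 empty → index 9.
Insert 31: h=14, slots 14,15 occupied → index 16.
Insert 769: h=4, slot 4 empty → index 4.
Insert 329: h=6, slot 6 occupied → index 7.
Insert 760: h=12, slot 12 empty → index 12.
Insert 756: h=8, slot 8 empty → index 8.
Insert 643: h=14, slots 14,15,16 occupied → index 0.
Table: [643, —, —, —, 769, —, 720, 329, 756, 587, —, —, 760, —, 48, 167, 31]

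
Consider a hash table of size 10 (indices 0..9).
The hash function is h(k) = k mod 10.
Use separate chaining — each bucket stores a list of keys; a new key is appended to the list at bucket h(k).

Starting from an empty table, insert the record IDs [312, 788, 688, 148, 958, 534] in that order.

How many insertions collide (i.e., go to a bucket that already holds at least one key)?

3

Insert 312: h=2, bucket 2 empty -> new chain.
Insert 788: h=8, bucket 8 empty -> new chain.
Insert 688: h=8, bucket 8 nonempty -> append to chain.
Insert 148: h=8, bucket 8 nonempty -> append to chain.
Insert 958: h=8, bucket 8 nonempty -> append to chain.
Insert 534: h=4, bucket 4 empty -> new chain.
Final buckets:
0: -
1: -
2: 312
3: -
4: 534
5: -
6: -
7: -
8: 788 -> 688 -> 148 -> 958
9: -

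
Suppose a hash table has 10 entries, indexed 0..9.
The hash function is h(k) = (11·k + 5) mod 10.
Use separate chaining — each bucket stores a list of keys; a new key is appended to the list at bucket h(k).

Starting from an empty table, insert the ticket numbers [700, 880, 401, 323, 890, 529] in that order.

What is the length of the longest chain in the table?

700 → bucket 5
880 → bucket 5 (collision)
401 → bucket 6
323 → bucket 8
890 → bucket 5 (collision)
529 → bucket 4
Final buckets:
0: .
1: .
2: .
3: .
4: 529
5: 700 -> 880 -> 890
6: 401
7: .
8: 323
9: .

3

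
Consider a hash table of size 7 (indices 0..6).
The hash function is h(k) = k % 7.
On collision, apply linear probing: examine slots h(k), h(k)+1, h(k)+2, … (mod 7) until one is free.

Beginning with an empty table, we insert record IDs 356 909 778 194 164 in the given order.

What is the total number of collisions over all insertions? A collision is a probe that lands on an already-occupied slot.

Insert 356: h=6, slot 6 empty → index 6.
Insert 909: h=6, slot 6 occupied → index 0.
Insert 778: h=1, slot 1 empty → index 1.
Insert 194: h=5, slot 5 empty → index 5.
Insert 164: h=3, slot 3 empty → index 3.
Table: [909, 778, —, 164, —, 194, 356]

1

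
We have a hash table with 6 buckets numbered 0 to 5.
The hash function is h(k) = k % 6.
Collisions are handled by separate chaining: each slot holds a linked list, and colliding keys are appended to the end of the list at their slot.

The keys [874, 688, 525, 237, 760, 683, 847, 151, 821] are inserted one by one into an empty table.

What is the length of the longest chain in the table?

3

Insert 874: h=4, bucket 4 empty → new chain.
Insert 688: h=4, bucket 4 nonempty → append to chain.
Insert 525: h=3, bucket 3 empty → new chain.
Insert 237: h=3, bucket 3 nonempty → append to chain.
Insert 760: h=4, bucket 4 nonempty → append to chain.
Insert 683: h=5, bucket 5 empty → new chain.
Insert 847: h=1, bucket 1 empty → new chain.
Insert 151: h=1, bucket 1 nonempty → append to chain.
Insert 821: h=5, bucket 5 nonempty → append to chain.
Final buckets:
0: .
1: 847 -> 151
2: .
3: 525 -> 237
4: 874 -> 688 -> 760
5: 683 -> 821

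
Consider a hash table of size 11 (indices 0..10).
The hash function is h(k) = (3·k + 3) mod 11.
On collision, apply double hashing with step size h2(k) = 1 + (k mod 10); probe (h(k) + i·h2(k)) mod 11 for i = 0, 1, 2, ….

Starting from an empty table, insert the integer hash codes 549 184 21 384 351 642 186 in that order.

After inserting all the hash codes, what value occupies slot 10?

549: h=0 → slot 0
184: h=5 → slot 5
21: h=0, h2=2, probe 0,2 → slot 2
384: h=0, h2=5, probe 0,5,10 → slot 10
351: h=0, h2=2, probe 0,2,4 → slot 4
642: h=4, h2=3, probe 4,7 → slot 7
186: h=0, h2=7, probe 0,7,3 → slot 3
Table: [549, —, 21, 186, 351, 184, —, 642, —, —, 384]

384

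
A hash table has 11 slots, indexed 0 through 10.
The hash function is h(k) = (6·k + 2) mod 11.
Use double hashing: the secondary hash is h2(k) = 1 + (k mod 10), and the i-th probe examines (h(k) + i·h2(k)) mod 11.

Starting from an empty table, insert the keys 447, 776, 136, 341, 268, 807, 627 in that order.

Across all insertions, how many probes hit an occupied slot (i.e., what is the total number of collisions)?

5

Insert 447: h=0, slot 0 empty -> index 0.
Insert 776: h=5, slot 5 empty -> index 5.
Insert 136: h=4, slot 4 empty -> index 4.
Insert 341: h=2, slot 2 empty -> index 2.
Insert 268: h=4, h2=9, slots 4,2,0 occupied -> index 9.
Insert 807: h=4, h2=8, slot 4 occupied -> index 1.
Insert 627: h=2, h2=8, slot 2 occupied -> index 10.
Table: [447, 807, 341, ∅, 136, 776, ∅, ∅, ∅, 268, 627]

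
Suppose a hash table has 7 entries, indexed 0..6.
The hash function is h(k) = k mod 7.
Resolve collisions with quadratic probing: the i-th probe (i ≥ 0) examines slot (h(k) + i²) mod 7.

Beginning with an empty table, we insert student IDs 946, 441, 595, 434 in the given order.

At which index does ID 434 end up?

2

946: h=1 => slot 1
441: h=0 => slot 0
595: h=0, probe 0,1,4 => slot 4
434: h=0, probe 0,1,4,2 => slot 2
Table: [441, 946, 434, ., 595, ., .]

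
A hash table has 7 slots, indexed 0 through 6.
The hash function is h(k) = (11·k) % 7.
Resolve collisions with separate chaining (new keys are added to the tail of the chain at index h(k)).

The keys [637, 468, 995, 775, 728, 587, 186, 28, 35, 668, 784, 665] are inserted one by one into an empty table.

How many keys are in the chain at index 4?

637 → bucket 0
468 → bucket 3
995 → bucket 4
775 → bucket 6
728 → bucket 0 (collision)
587 → bucket 3 (collision)
186 → bucket 2
28 → bucket 0 (collision)
35 → bucket 0 (collision)
668 → bucket 5
784 → bucket 0 (collision)
665 → bucket 0 (collision)
Final buckets:
0: 637 -> 728 -> 28 -> 35 -> 784 -> 665
1: _
2: 186
3: 468 -> 587
4: 995
5: 668
6: 775

1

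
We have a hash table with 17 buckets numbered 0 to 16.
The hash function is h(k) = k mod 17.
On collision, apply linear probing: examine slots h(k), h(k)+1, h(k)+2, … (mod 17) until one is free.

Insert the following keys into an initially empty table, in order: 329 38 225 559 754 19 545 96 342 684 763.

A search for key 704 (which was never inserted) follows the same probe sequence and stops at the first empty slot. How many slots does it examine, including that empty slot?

Insert 329: h=6, slot 6 empty -> index 6.
Insert 38: h=4, slot 4 empty -> index 4.
Insert 225: h=4, slot 4 occupied -> index 5.
Insert 559: h=15, slot 15 empty -> index 15.
Insert 754: h=6, slot 6 occupied -> index 7.
Insert 19: h=2, slot 2 empty -> index 2.
Insert 545: h=1, slot 1 empty -> index 1.
Insert 96: h=11, slot 11 empty -> index 11.
Insert 342: h=2, slot 2 occupied -> index 3.
Insert 684: h=4, slots 4,5,6,7 occupied -> index 8.
Insert 763: h=15, slot 15 occupied -> index 16.
Table: [., 545, 19, 342, 38, 225, 329, 754, 684, ., ., 96, ., ., ., 559, 763]
Lookup 704: h=7, probe 7,8,9 → slot 9 empty, not found.

3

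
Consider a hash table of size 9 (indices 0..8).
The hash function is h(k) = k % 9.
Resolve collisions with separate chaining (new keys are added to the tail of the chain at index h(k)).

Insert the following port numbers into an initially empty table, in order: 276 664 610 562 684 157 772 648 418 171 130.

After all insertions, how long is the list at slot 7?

Insert 276: h=6, bucket 6 empty -> new chain.
Insert 664: h=7, bucket 7 empty -> new chain.
Insert 610: h=7, bucket 7 nonempty -> append to chain.
Insert 562: h=4, bucket 4 empty -> new chain.
Insert 684: h=0, bucket 0 empty -> new chain.
Insert 157: h=4, bucket 4 nonempty -> append to chain.
Insert 772: h=7, bucket 7 nonempty -> append to chain.
Insert 648: h=0, bucket 0 nonempty -> append to chain.
Insert 418: h=4, bucket 4 nonempty -> append to chain.
Insert 171: h=0, bucket 0 nonempty -> append to chain.
Insert 130: h=4, bucket 4 nonempty -> append to chain.
Final buckets:
0: 684 -> 648 -> 171
1: —
2: —
3: —
4: 562 -> 157 -> 418 -> 130
5: —
6: 276
7: 664 -> 610 -> 772
8: —

3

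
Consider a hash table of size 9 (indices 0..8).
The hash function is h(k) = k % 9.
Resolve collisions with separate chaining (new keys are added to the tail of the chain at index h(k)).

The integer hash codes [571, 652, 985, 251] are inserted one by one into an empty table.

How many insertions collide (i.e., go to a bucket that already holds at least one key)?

2

571 → bucket 4
652 → bucket 4 (collision)
985 → bucket 4 (collision)
251 → bucket 8
Final buckets:
0: _
1: _
2: _
3: _
4: 571 -> 652 -> 985
5: _
6: _
7: _
8: 251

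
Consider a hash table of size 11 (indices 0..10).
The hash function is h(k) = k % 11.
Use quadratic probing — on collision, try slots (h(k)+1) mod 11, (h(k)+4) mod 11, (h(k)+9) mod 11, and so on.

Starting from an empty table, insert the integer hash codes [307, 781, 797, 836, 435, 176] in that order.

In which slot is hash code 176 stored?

307 hashes to 10; slot 10 is free => place at 10.
781 hashes to 0; slot 0 is free => place at 0.
797 hashes to 5; slot 5 is free => place at 5.
836 hashes to 0; 0 taken => place at 1.
435 hashes to 6; slot 6 is free => place at 6.
176 hashes to 0; 0,1 taken => place at 4.
Table: [781, 836, -, -, 176, 797, 435, -, -, -, 307]

4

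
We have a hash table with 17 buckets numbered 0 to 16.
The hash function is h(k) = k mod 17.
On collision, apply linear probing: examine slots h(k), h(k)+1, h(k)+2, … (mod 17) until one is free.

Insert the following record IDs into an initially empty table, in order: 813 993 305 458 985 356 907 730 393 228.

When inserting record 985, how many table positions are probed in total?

3

Insert 813: h=14, slot 14 empty => index 14.
Insert 993: h=7, slot 7 empty => index 7.
Insert 305: h=16, slot 16 empty => index 16.
Insert 458: h=16, slot 16 occupied => index 0.
Insert 985: h=16, slots 16,0 occupied => index 1.
Insert 356: h=16, slots 16,0,1 occupied => index 2.
Insert 907: h=6, slot 6 empty => index 6.
Insert 730: h=16, slots 16,0,1,2 occupied => index 3.
Insert 393: h=2, slots 2,3 occupied => index 4.
Insert 228: h=7, slot 7 occupied => index 8.
Table: [458, 985, 356, 730, 393, -, 907, 993, 228, -, -, -, -, -, 813, -, 305]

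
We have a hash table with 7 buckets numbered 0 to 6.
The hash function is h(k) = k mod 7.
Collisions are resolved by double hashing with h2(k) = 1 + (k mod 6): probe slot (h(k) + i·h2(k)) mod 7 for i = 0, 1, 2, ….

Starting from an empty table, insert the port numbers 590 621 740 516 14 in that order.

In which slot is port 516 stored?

590 hashes to 2; slot 2 is free -> place at 2.
621 hashes to 5; slot 5 is free -> place at 5.
740 hashes to 5, h2=3; 5 taken -> place at 1.
516 hashes to 5, h2=1; 5 taken -> place at 6.
14 hashes to 0; slot 0 is free -> place at 0.
Table: [14, 740, 590, _, _, 621, 516]

6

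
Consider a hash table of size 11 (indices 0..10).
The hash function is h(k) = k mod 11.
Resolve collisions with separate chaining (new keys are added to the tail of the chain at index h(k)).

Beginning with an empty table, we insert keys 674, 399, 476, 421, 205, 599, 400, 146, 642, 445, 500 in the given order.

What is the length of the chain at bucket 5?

3

Insert 674: h=3, bucket 3 empty → new chain.
Insert 399: h=3, bucket 3 nonempty → append to chain.
Insert 476: h=3, bucket 3 nonempty → append to chain.
Insert 421: h=3, bucket 3 nonempty → append to chain.
Insert 205: h=7, bucket 7 empty → new chain.
Insert 599: h=5, bucket 5 empty → new chain.
Insert 400: h=4, bucket 4 empty → new chain.
Insert 146: h=3, bucket 3 nonempty → append to chain.
Insert 642: h=4, bucket 4 nonempty → append to chain.
Insert 445: h=5, bucket 5 nonempty → append to chain.
Insert 500: h=5, bucket 5 nonempty → append to chain.
Final buckets:
0: -
1: -
2: -
3: 674 -> 399 -> 476 -> 421 -> 146
4: 400 -> 642
5: 599 -> 445 -> 500
6: -
7: 205
8: -
9: -
10: -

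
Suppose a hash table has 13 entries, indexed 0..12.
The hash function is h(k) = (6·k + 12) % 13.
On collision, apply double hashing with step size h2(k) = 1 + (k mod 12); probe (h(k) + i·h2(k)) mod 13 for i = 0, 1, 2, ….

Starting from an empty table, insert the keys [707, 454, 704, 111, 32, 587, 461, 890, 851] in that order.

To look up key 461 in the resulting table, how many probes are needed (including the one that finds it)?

3

707: h=3 → slot 3
454: h=6 → slot 6
704: h=11 → slot 11
111: h=2 → slot 2
32: h=9 → slot 9
587: h=11, h2=12, probe 11,10 → slot 10
461: h=9, h2=6, probe 9,2,8 → slot 8
890: h=9, h2=3, probe 9,12 → slot 12
851: h=9, h2=12, probe 9,8,7 → slot 7
Table: [., ., 111, 707, ., ., 454, 851, 461, 32, 587, 704, 890]
Lookup 461: h=9, h2=6, probe 9,2,8 → found at 8.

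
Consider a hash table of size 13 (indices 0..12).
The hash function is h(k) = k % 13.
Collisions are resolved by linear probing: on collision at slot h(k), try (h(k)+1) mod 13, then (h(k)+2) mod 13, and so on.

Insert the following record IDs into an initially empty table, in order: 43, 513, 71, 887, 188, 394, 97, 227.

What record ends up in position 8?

43: h=4 → slot 4
513: h=6 → slot 6
71: h=6, probe 6,7 → slot 7
887: h=3 → slot 3
188: h=6, probe 6,7,8 → slot 8
394: h=4, probe 4,5 → slot 5
97: h=6, probe 6,7,8,9 → slot 9
227: h=6, probe 6,7,8,9,10 → slot 10
Table: [—, —, —, 887, 43, 394, 513, 71, 188, 97, 227, —, —]

188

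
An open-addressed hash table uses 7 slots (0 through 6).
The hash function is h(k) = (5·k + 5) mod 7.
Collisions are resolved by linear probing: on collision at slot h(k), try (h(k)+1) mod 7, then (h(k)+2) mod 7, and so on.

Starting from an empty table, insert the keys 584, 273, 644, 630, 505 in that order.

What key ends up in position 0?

644

584: h=6 -> slot 6
273: h=5 -> slot 5
644: h=5, probe 5,6,0 -> slot 0
630: h=5, probe 5,6,0,1 -> slot 1
505: h=3 -> slot 3
Table: [644, 630, -, 505, -, 273, 584]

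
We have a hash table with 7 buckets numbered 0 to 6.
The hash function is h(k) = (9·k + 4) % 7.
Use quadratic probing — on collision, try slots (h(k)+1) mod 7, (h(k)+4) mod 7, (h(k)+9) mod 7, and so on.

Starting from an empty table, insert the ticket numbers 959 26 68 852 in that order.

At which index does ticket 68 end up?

1

959: h=4 => slot 4
26: h=0 => slot 0
68: h=0, probe 0,1 => slot 1
852: h=0, probe 0,1,4,2 => slot 2
Table: [26, 68, 852, -, 959, -, -]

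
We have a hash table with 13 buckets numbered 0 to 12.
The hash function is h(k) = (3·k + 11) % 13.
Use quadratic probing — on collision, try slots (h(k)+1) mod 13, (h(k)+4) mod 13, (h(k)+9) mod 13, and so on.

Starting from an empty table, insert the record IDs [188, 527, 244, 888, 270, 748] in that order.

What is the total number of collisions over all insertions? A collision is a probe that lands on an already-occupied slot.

4

Insert 188: h=3, slot 3 empty → index 3.
Insert 527: h=6, slot 6 empty → index 6.
Insert 244: h=2, slot 2 empty → index 2.
Insert 888: h=10, slot 10 empty → index 10.
Insert 270: h=2, slots 2,3,6 occupied → index 11.
Insert 748: h=6, slot 6 occupied → index 7.
Table: [., ., 244, 188, ., ., 527, 748, ., ., 888, 270, .]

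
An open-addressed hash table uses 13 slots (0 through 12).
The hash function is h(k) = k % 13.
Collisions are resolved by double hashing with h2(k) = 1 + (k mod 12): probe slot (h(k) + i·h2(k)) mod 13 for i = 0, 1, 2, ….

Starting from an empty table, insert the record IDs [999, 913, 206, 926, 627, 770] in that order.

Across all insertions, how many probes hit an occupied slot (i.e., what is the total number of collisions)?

Insert 999: h=11, slot 11 empty => index 11.
Insert 913: h=3, slot 3 empty => index 3.
Insert 206: h=11, h2=3, slot 11 occupied => index 1.
Insert 926: h=3, h2=3, slot 3 occupied => index 6.
Insert 627: h=3, h2=4, slot 3 occupied => index 7.
Insert 770: h=3, h2=3, slots 3,6 occupied => index 9.
Table: [_, 206, _, 913, _, _, 926, 627, _, 770, _, 999, _]

5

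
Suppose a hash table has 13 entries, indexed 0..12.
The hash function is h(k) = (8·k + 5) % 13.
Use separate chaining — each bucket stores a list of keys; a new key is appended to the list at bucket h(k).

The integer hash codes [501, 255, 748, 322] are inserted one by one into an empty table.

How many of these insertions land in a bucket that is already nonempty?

1

Insert 501: h=9, bucket 9 empty → new chain.
Insert 255: h=4, bucket 4 empty → new chain.
Insert 748: h=9, bucket 9 nonempty → append to chain.
Insert 322: h=7, bucket 7 empty → new chain.
Final buckets:
0: -
1: -
2: -
3: -
4: 255
5: -
6: -
7: 322
8: -
9: 501 -> 748
10: -
11: -
12: -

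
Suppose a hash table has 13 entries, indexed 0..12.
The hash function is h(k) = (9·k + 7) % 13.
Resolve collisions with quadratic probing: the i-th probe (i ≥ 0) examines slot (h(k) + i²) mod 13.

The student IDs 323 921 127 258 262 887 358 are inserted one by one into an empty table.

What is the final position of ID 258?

11

Insert 323: h=2, slot 2 empty → index 2.
Insert 921: h=2, slot 2 occupied → index 3.
Insert 127: h=6, slot 6 empty → index 6.
Insert 258: h=2, slots 2,3,6 occupied → index 11.
Insert 262: h=12, slot 12 empty → index 12.
Insert 887: h=8, slot 8 empty → index 8.
Insert 358: h=5, slot 5 empty → index 5.
Table: [_, _, 323, 921, _, 358, 127, _, 887, _, _, 258, 262]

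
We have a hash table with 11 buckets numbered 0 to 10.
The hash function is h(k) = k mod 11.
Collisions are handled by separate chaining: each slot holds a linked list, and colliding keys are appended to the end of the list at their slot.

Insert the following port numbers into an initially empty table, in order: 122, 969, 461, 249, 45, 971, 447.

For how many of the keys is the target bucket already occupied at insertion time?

122 → bucket 1
969 → bucket 1 (collision)
461 → bucket 10
249 → bucket 7
45 → bucket 1 (collision)
971 → bucket 3
447 → bucket 7 (collision)
Final buckets:
0: _
1: 122 -> 969 -> 45
2: _
3: 971
4: _
5: _
6: _
7: 249 -> 447
8: _
9: _
10: 461

3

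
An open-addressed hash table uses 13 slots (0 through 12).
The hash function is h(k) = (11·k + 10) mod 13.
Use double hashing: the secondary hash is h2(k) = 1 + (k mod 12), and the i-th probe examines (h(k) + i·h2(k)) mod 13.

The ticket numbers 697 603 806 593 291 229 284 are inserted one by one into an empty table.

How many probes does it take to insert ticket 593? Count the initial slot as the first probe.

3

697: h=7 → slot 7
603: h=0 → slot 0
806: h=10 → slot 10
593: h=7, h2=6, probe 7,0,6 → slot 6
291: h=0, h2=4, probe 0,4 → slot 4
229: h=7, h2=2, probe 7,9 → slot 9
284: h=1 → slot 1
Table: [603, 284, ., ., 291, ., 593, 697, ., 229, 806, ., .]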